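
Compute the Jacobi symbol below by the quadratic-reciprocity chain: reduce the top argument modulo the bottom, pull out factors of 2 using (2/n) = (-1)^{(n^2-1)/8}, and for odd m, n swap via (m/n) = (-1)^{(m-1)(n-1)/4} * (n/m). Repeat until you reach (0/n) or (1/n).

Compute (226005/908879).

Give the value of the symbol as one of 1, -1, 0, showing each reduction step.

-1

reciprocity: (226005/908879) = +1·(908879/226005) since 226005 mod 4 = 1, 908879 mod 4 = 3; sign now +1
(908879/226005) = (4859/226005)   [reduce mod 226005]
reciprocity: (4859/226005) = +1·(226005/4859) since 4859 mod 4 = 3, 226005 mod 4 = 1; sign now +1
(226005/4859) = (2491/4859)   [reduce mod 4859]
reciprocity: (2491/4859) = -1·(4859/2491) since 2491 mod 4 = 3, 4859 mod 4 = 3; sign now -1
(4859/2491) = (2368/2491)   [reduce mod 2491]
2368 = 2^6·37; (2/2491) = -1 since 2491 mod 8 = 3, so (2368/2491) = (-1)^6·(37/2491); sign now -1
reciprocity: (37/2491) = +1·(2491/37) since 37 mod 4 = 1, 2491 mod 4 = 3; sign now -1
(2491/37) = (12/37)   [reduce mod 37]
12 = 2^2·3; (2/37) = -1 since 37 mod 8 = 5, so (12/37) = (-1)^2·(3/37); sign now -1
reciprocity: (3/37) = +1·(37/3) since 3 mod 4 = 3, 37 mod 4 = 1; sign now -1
(37/3) = (1/3)   [reduce mod 3]
(1/3) = 1; final value = sign = -1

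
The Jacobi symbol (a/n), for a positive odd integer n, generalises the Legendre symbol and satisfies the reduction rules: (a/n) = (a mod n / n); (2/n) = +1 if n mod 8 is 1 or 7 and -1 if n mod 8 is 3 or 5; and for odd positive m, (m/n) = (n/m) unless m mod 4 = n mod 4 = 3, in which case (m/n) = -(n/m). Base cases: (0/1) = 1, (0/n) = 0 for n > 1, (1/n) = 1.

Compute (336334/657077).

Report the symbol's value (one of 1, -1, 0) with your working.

336334 = 2^1·168167; (2/657077) = -1 since 657077 mod 8 = 5, so (336334/657077) = (-1)^1·(168167/657077); sign now -1
reciprocity: (168167/657077) = +1·(657077/168167) since 168167 mod 4 = 3, 657077 mod 4 = 1; sign now -1
(657077/168167) = (152576/168167)   [reduce mod 168167]
152576 = 2^10·149; (2/168167) = +1 since 168167 mod 8 = 7, so (152576/168167) = (+1)^10·(149/168167); sign now -1
reciprocity: (149/168167) = +1·(168167/149) since 149 mod 4 = 1, 168167 mod 4 = 3; sign now -1
(168167/149) = (95/149)   [reduce mod 149]
reciprocity: (95/149) = +1·(149/95) since 95 mod 4 = 3, 149 mod 4 = 1; sign now -1
(149/95) = (54/95)   [reduce mod 95]
54 = 2^1·27; (2/95) = +1 since 95 mod 8 = 7, so (54/95) = (+1)^1·(27/95); sign now -1
reciprocity: (27/95) = -1·(95/27) since 27 mod 4 = 3, 95 mod 4 = 3; sign now +1
(95/27) = (14/27)   [reduce mod 27]
14 = 2^1·7; (2/27) = -1 since 27 mod 8 = 3, so (14/27) = (-1)^1·(7/27); sign now -1
reciprocity: (7/27) = -1·(27/7) since 7 mod 4 = 3, 27 mod 4 = 3; sign now +1
(27/7) = (6/7)   [reduce mod 7]
6 = 2^1·3; (2/7) = +1 since 7 mod 8 = 7, so (6/7) = (+1)^1·(3/7); sign now +1
reciprocity: (3/7) = -1·(7/3) since 3 mod 4 = 3, 7 mod 4 = 3; sign now -1
(7/3) = (1/3)   [reduce mod 3]
(1/3) = 1; final value = sign = -1

-1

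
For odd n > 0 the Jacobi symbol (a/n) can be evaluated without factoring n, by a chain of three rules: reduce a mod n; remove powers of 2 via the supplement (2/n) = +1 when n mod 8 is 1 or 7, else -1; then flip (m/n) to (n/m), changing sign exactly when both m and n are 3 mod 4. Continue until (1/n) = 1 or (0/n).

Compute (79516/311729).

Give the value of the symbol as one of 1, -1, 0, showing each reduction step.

1

factor out 2^2: 79516 = 2^2·19879; with 311729 mod 8 = 1, (2/311729) = +1; sign now +1; continue with (19879/311729)
flip (19879/311729) -> (311729/19879): both odd, 19879 mod 4 = 3, 311729 mod 4 = 1, so the flip contributes +1; sign now +1
(311729/19879): 311729 mod 19879 = 13544, so (311729/19879) = (13544/19879)
factor out 2^3: 13544 = 2^3·1693; with 19879 mod 8 = 7, (2/19879) = +1; sign now +1; continue with (1693/19879)
flip (1693/19879) -> (19879/1693): both odd, 1693 mod 4 = 1, 19879 mod 4 = 3, so the flip contributes +1; sign now +1
(19879/1693): 19879 mod 1693 = 1256, so (19879/1693) = (1256/1693)
factor out 2^3: 1256 = 2^3·157; with 1693 mod 8 = 5, (2/1693) = -1; sign now -1; continue with (157/1693)
flip (157/1693) -> (1693/157): both odd, 157 mod 4 = 1, 1693 mod 4 = 1, so the flip contributes +1; sign now -1
(1693/157): 1693 mod 157 = 123, so (1693/157) = (123/157)
flip (123/157) -> (157/123): both odd, 123 mod 4 = 3, 157 mod 4 = 1, so the flip contributes +1; sign now -1
(157/123): 157 mod 123 = 34, so (157/123) = (34/123)
factor out 2^1: 34 = 2^1·17; with 123 mod 8 = 3, (2/123) = -1; sign now +1; continue with (17/123)
flip (17/123) -> (123/17): both odd, 17 mod 4 = 1, 123 mod 4 = 3, so the flip contributes +1; sign now +1
(123/17): 123 mod 17 = 4, so (123/17) = (4/17)
factor out 2^2: 4 = 2^2·1; with 17 mod 8 = 1, (2/17) = +1; sign now +1; continue with (1/17)
reached (1/17) = 1, so the symbol is +1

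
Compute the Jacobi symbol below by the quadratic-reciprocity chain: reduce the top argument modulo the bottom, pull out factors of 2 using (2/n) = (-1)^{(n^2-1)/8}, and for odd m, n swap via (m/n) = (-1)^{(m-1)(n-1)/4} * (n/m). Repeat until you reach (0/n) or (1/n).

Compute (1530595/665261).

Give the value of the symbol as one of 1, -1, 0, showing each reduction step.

(1530595/665261): 1530595 mod 665261 = 200073, so (1530595/665261) = (200073/665261)
flip (200073/665261) -> (665261/200073): both odd, 200073 mod 4 = 1, 665261 mod 4 = 1, so the flip contributes +1; sign now +1
(665261/200073): 665261 mod 200073 = 65042, so (665261/200073) = (65042/200073)
factor out 2^1: 65042 = 2^1·32521; with 200073 mod 8 = 1, (2/200073) = +1; sign now +1; continue with (32521/200073)
flip (32521/200073) -> (200073/32521): both odd, 32521 mod 4 = 1, 200073 mod 4 = 1, so the flip contributes +1; sign now +1
(200073/32521): 200073 mod 32521 = 4947, so (200073/32521) = (4947/32521)
flip (4947/32521) -> (32521/4947): both odd, 4947 mod 4 = 3, 32521 mod 4 = 1, so the flip contributes +1; sign now +1
(32521/4947): 32521 mod 4947 = 2839, so (32521/4947) = (2839/4947)
flip (2839/4947) -> (4947/2839): both odd, 2839 mod 4 = 3, 4947 mod 4 = 3, so the flip contributes -1; sign now -1
(4947/2839): 4947 mod 2839 = 2108, so (4947/2839) = (2108/2839)
factor out 2^2: 2108 = 2^2·527; with 2839 mod 8 = 7, (2/2839) = +1; sign now -1; continue with (527/2839)
flip (527/2839) -> (2839/527): both odd, 527 mod 4 = 3, 2839 mod 4 = 3, so the flip contributes -1; sign now +1
(2839/527): 2839 mod 527 = 204, so (2839/527) = (204/527)
factor out 2^2: 204 = 2^2·51; with 527 mod 8 = 7, (2/527) = +1; sign now +1; continue with (51/527)
flip (51/527) -> (527/51): both odd, 51 mod 4 = 3, 527 mod 4 = 3, so the flip contributes -1; sign now -1
(527/51): 527 mod 51 = 17, so (527/51) = (17/51)
flip (17/51) -> (51/17): both odd, 17 mod 4 = 1, 51 mod 4 = 3, so the flip contributes +1; sign now -1
(51/17): 51 mod 17 = 0, so (51/17) = (0/17)
reached (0/17); gcd(a, n) > 1, so (0/17) = 0 and the symbol is 0

0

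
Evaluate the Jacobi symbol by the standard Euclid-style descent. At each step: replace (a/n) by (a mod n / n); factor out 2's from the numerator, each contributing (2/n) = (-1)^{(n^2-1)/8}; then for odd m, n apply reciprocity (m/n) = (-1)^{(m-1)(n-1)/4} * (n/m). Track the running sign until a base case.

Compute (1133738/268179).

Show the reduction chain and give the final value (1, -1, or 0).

-1

(1133738/268179): 1133738 mod 268179 = 61022, so (1133738/268179) = (61022/268179)
factor out 2^1: 61022 = 2^1·30511; with 268179 mod 8 = 3, (2/268179) = -1; sign now -1; continue with (30511/268179)
flip (30511/268179) -> (268179/30511): both odd, 30511 mod 4 = 3, 268179 mod 4 = 3, so the flip contributes -1; sign now +1
(268179/30511): 268179 mod 30511 = 24091, so (268179/30511) = (24091/30511)
flip (24091/30511) -> (30511/24091): both odd, 24091 mod 4 = 3, 30511 mod 4 = 3, so the flip contributes -1; sign now -1
(30511/24091): 30511 mod 24091 = 6420, so (30511/24091) = (6420/24091)
factor out 2^2: 6420 = 2^2·1605; with 24091 mod 8 = 3, (2/24091) = -1; sign now -1; continue with (1605/24091)
flip (1605/24091) -> (24091/1605): both odd, 1605 mod 4 = 1, 24091 mod 4 = 3, so the flip contributes +1; sign now -1
(24091/1605): 24091 mod 1605 = 16, so (24091/1605) = (16/1605)
factor out 2^4: 16 = 2^4·1; with 1605 mod 8 = 5, (2/1605) = -1; sign now -1; continue with (1/1605)
reached (1/1605) = 1, so the symbol is -1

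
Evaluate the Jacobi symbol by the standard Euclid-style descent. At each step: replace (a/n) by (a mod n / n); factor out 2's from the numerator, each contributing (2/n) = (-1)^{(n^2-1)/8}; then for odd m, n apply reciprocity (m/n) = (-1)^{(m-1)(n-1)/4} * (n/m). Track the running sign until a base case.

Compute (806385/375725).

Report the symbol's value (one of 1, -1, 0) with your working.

(806385/375725) = (54935/375725)   [reduce mod 375725]
reciprocity: (54935/375725) = +1·(375725/54935) since 54935 mod 4 = 3, 375725 mod 4 = 1; sign now +1
(375725/54935) = (46115/54935)   [reduce mod 54935]
reciprocity: (46115/54935) = -1·(54935/46115) since 46115 mod 4 = 3, 54935 mod 4 = 3; sign now -1
(54935/46115) = (8820/46115)   [reduce mod 46115]
8820 = 2^2·2205; (2/46115) = -1 since 46115 mod 8 = 3, so (8820/46115) = (-1)^2·(2205/46115); sign now -1
reciprocity: (2205/46115) = +1·(46115/2205) since 2205 mod 4 = 1, 46115 mod 4 = 3; sign now -1
(46115/2205) = (2015/2205)   [reduce mod 2205]
reciprocity: (2015/2205) = +1·(2205/2015) since 2015 mod 4 = 3, 2205 mod 4 = 1; sign now -1
(2205/2015) = (190/2015)   [reduce mod 2015]
190 = 2^1·95; (2/2015) = +1 since 2015 mod 8 = 7, so (190/2015) = (+1)^1·(95/2015); sign now -1
reciprocity: (95/2015) = -1·(2015/95) since 95 mod 4 = 3, 2015 mod 4 = 3; sign now +1
(2015/95) = (20/95)   [reduce mod 95]
20 = 2^2·5; (2/95) = +1 since 95 mod 8 = 7, so (20/95) = (+1)^2·(5/95); sign now +1
reciprocity: (5/95) = +1·(95/5) since 5 mod 4 = 1, 95 mod 4 = 3; sign now +1
(95/5) = (0/5)   [reduce mod 5]
(0/5) = 0   [gcd(a, n) > 1]; final value = 0

0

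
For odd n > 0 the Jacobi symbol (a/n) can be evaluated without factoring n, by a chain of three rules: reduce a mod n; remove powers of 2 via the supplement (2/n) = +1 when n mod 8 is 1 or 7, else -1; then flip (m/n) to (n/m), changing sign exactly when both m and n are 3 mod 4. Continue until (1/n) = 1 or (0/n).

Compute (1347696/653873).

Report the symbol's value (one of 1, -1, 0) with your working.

(1347696/653873): 1347696 mod 653873 = 39950, so (1347696/653873) = (39950/653873)
factor out 2^1: 39950 = 2^1·19975; with 653873 mod 8 = 1, (2/653873) = +1; sign now +1; continue with (19975/653873)
flip (19975/653873) -> (653873/19975): both odd, 19975 mod 4 = 3, 653873 mod 4 = 1, so the flip contributes +1; sign now +1
(653873/19975): 653873 mod 19975 = 14673, so (653873/19975) = (14673/19975)
flip (14673/19975) -> (19975/14673): both odd, 14673 mod 4 = 1, 19975 mod 4 = 3, so the flip contributes +1; sign now +1
(19975/14673): 19975 mod 14673 = 5302, so (19975/14673) = (5302/14673)
factor out 2^1: 5302 = 2^1·2651; with 14673 mod 8 = 1, (2/14673) = +1; sign now +1; continue with (2651/14673)
flip (2651/14673) -> (14673/2651): both odd, 2651 mod 4 = 3, 14673 mod 4 = 1, so the flip contributes +1; sign now +1
(14673/2651): 14673 mod 2651 = 1418, so (14673/2651) = (1418/2651)
factor out 2^1: 1418 = 2^1·709; with 2651 mod 8 = 3, (2/2651) = -1; sign now -1; continue with (709/2651)
flip (709/2651) -> (2651/709): both odd, 709 mod 4 = 1, 2651 mod 4 = 3, so the flip contributes +1; sign now -1
(2651/709): 2651 mod 709 = 524, so (2651/709) = (524/709)
factor out 2^2: 524 = 2^2·131; with 709 mod 8 = 5, (2/709) = -1; sign now -1; continue with (131/709)
flip (131/709) -> (709/131): both odd, 131 mod 4 = 3, 709 mod 4 = 1, so the flip contributes +1; sign now -1
(709/131): 709 mod 131 = 54, so (709/131) = (54/131)
factor out 2^1: 54 = 2^1·27; with 131 mod 8 = 3, (2/131) = -1; sign now +1; continue with (27/131)
flip (27/131) -> (131/27): both odd, 27 mod 4 = 3, 131 mod 4 = 3, so the flip contributes -1; sign now -1
(131/27): 131 mod 27 = 23, so (131/27) = (23/27)
flip (23/27) -> (27/23): both odd, 23 mod 4 = 3, 27 mod 4 = 3, so the flip contributes -1; sign now +1
(27/23): 27 mod 23 = 4, so (27/23) = (4/23)
factor out 2^2: 4 = 2^2·1; with 23 mod 8 = 7, (2/23) = +1; sign now +1; continue with (1/23)
reached (1/23) = 1, so the symbol is +1

1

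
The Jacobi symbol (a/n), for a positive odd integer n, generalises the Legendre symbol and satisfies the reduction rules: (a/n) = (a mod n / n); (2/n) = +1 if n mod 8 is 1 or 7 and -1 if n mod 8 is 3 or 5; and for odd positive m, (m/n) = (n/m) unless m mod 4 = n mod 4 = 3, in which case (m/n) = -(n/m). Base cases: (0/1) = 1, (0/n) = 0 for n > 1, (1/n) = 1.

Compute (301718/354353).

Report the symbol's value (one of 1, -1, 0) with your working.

factor out 2^1: 301718 = 2^1·150859; with 354353 mod 8 = 1, (2/354353) = +1; sign now +1; continue with (150859/354353)
flip (150859/354353) -> (354353/150859): both odd, 150859 mod 4 = 3, 354353 mod 4 = 1, so the flip contributes +1; sign now +1
(354353/150859): 354353 mod 150859 = 52635, so (354353/150859) = (52635/150859)
flip (52635/150859) -> (150859/52635): both odd, 52635 mod 4 = 3, 150859 mod 4 = 3, so the flip contributes -1; sign now -1
(150859/52635): 150859 mod 52635 = 45589, so (150859/52635) = (45589/52635)
flip (45589/52635) -> (52635/45589): both odd, 45589 mod 4 = 1, 52635 mod 4 = 3, so the flip contributes +1; sign now -1
(52635/45589): 52635 mod 45589 = 7046, so (52635/45589) = (7046/45589)
factor out 2^1: 7046 = 2^1·3523; with 45589 mod 8 = 5, (2/45589) = -1; sign now +1; continue with (3523/45589)
flip (3523/45589) -> (45589/3523): both odd, 3523 mod 4 = 3, 45589 mod 4 = 1, so the flip contributes +1; sign now +1
(45589/3523): 45589 mod 3523 = 3313, so (45589/3523) = (3313/3523)
flip (3313/3523) -> (3523/3313): both odd, 3313 mod 4 = 1, 3523 mod 4 = 3, so the flip contributes +1; sign now +1
(3523/3313): 3523 mod 3313 = 210, so (3523/3313) = (210/3313)
factor out 2^1: 210 = 2^1·105; with 3313 mod 8 = 1, (2/3313) = +1; sign now +1; continue with (105/3313)
flip (105/3313) -> (3313/105): both odd, 105 mod 4 = 1, 3313 mod 4 = 1, so the flip contributes +1; sign now +1
(3313/105): 3313 mod 105 = 58, so (3313/105) = (58/105)
factor out 2^1: 58 = 2^1·29; with 105 mod 8 = 1, (2/105) = +1; sign now +1; continue with (29/105)
flip (29/105) -> (105/29): both odd, 29 mod 4 = 1, 105 mod 4 = 1, so the flip contributes +1; sign now +1
(105/29): 105 mod 29 = 18, so (105/29) = (18/29)
factor out 2^1: 18 = 2^1·9; with 29 mod 8 = 5, (2/29) = -1; sign now -1; continue with (9/29)
flip (9/29) -> (29/9): both odd, 9 mod 4 = 1, 29 mod 4 = 1, so the flip contributes +1; sign now -1
(29/9): 29 mod 9 = 2, so (29/9) = (2/9)
factor out 2^1: 2 = 2^1·1; with 9 mod 8 = 1, (2/9) = +1; sign now -1; continue with (1/9)
reached (1/9) = 1, so the symbol is -1

-1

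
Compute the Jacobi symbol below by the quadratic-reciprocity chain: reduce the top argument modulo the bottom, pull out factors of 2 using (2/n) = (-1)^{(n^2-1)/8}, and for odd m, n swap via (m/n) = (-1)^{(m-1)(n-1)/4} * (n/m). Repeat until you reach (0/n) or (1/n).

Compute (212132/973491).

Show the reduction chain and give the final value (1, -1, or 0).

factor out 2^2: 212132 = 2^2·53033; with 973491 mod 8 = 3, (2/973491) = -1; sign now +1; continue with (53033/973491)
flip (53033/973491) -> (973491/53033): both odd, 53033 mod 4 = 1, 973491 mod 4 = 3, so the flip contributes +1; sign now +1
(973491/53033): 973491 mod 53033 = 18897, so (973491/53033) = (18897/53033)
flip (18897/53033) -> (53033/18897): both odd, 18897 mod 4 = 1, 53033 mod 4 = 1, so the flip contributes +1; sign now +1
(53033/18897): 53033 mod 18897 = 15239, so (53033/18897) = (15239/18897)
flip (15239/18897) -> (18897/15239): both odd, 15239 mod 4 = 3, 18897 mod 4 = 1, so the flip contributes +1; sign now +1
(18897/15239): 18897 mod 15239 = 3658, so (18897/15239) = (3658/15239)
factor out 2^1: 3658 = 2^1·1829; with 15239 mod 8 = 7, (2/15239) = +1; sign now +1; continue with (1829/15239)
flip (1829/15239) -> (15239/1829): both odd, 1829 mod 4 = 1, 15239 mod 4 = 3, so the flip contributes +1; sign now +1
(15239/1829): 15239 mod 1829 = 607, so (15239/1829) = (607/1829)
flip (607/1829) -> (1829/607): both odd, 607 mod 4 = 3, 1829 mod 4 = 1, so the flip contributes +1; sign now +1
(1829/607): 1829 mod 607 = 8, so (1829/607) = (8/607)
factor out 2^3: 8 = 2^3·1; with 607 mod 8 = 7, (2/607) = +1; sign now +1; continue with (1/607)
reached (1/607) = 1, so the symbol is +1

1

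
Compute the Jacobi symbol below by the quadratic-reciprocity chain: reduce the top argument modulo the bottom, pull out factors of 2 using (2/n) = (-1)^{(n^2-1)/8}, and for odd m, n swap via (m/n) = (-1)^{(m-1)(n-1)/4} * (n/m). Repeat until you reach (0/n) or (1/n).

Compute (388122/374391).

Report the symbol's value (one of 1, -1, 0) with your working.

0

(388122/374391) = (13731/374391)   [reduce mod 374391]
reciprocity: (13731/374391) = -1·(374391/13731) since 13731 mod 4 = 3, 374391 mod 4 = 3; sign now -1
(374391/13731) = (3654/13731)   [reduce mod 13731]
3654 = 2^1·1827; (2/13731) = -1 since 13731 mod 8 = 3, so (3654/13731) = (-1)^1·(1827/13731); sign now +1
reciprocity: (1827/13731) = -1·(13731/1827) since 1827 mod 4 = 3, 13731 mod 4 = 3; sign now -1
(13731/1827) = (942/1827)   [reduce mod 1827]
942 = 2^1·471; (2/1827) = -1 since 1827 mod 8 = 3, so (942/1827) = (-1)^1·(471/1827); sign now +1
reciprocity: (471/1827) = -1·(1827/471) since 471 mod 4 = 3, 1827 mod 4 = 3; sign now -1
(1827/471) = (414/471)   [reduce mod 471]
414 = 2^1·207; (2/471) = +1 since 471 mod 8 = 7, so (414/471) = (+1)^1·(207/471); sign now -1
reciprocity: (207/471) = -1·(471/207) since 207 mod 4 = 3, 471 mod 4 = 3; sign now +1
(471/207) = (57/207)   [reduce mod 207]
reciprocity: (57/207) = +1·(207/57) since 57 mod 4 = 1, 207 mod 4 = 3; sign now +1
(207/57) = (36/57)   [reduce mod 57]
36 = 2^2·9; (2/57) = +1 since 57 mod 8 = 1, so (36/57) = (+1)^2·(9/57); sign now +1
reciprocity: (9/57) = +1·(57/9) since 9 mod 4 = 1, 57 mod 4 = 1; sign now +1
(57/9) = (3/9)   [reduce mod 9]
reciprocity: (3/9) = +1·(9/3) since 3 mod 4 = 3, 9 mod 4 = 1; sign now +1
(9/3) = (0/3)   [reduce mod 3]
(0/3) = 0   [gcd(a, n) > 1]; final value = 0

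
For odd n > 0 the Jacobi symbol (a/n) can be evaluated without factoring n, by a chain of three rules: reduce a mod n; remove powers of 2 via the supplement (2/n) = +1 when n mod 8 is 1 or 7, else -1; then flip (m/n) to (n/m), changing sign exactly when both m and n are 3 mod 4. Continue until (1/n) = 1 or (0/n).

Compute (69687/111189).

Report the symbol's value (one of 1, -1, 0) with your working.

flip (69687/111189) -> (111189/69687): both odd, 69687 mod 4 = 3, 111189 mod 4 = 1, so the flip contributes +1; sign now +1
(111189/69687): 111189 mod 69687 = 41502, so (111189/69687) = (41502/69687)
factor out 2^1: 41502 = 2^1·20751; with 69687 mod 8 = 7, (2/69687) = +1; sign now +1; continue with (20751/69687)
flip (20751/69687) -> (69687/20751): both odd, 20751 mod 4 = 3, 69687 mod 4 = 3, so the flip contributes -1; sign now -1
(69687/20751): 69687 mod 20751 = 7434, so (69687/20751) = (7434/20751)
factor out 2^1: 7434 = 2^1·3717; with 20751 mod 8 = 7, (2/20751) = +1; sign now -1; continue with (3717/20751)
flip (3717/20751) -> (20751/3717): both odd, 3717 mod 4 = 1, 20751 mod 4 = 3, so the flip contributes +1; sign now -1
(20751/3717): 20751 mod 3717 = 2166, so (20751/3717) = (2166/3717)
factor out 2^1: 2166 = 2^1·1083; with 3717 mod 8 = 5, (2/3717) = -1; sign now +1; continue with (1083/3717)
flip (1083/3717) -> (3717/1083): both odd, 1083 mod 4 = 3, 3717 mod 4 = 1, so the flip contributes +1; sign now +1
(3717/1083): 3717 mod 1083 = 468, so (3717/1083) = (468/1083)
factor out 2^2: 468 = 2^2·117; with 1083 mod 8 = 3, (2/1083) = -1; sign now +1; continue with (117/1083)
flip (117/1083) -> (1083/117): both odd, 117 mod 4 = 1, 1083 mod 4 = 3, so the flip contributes +1; sign now +1
(1083/117): 1083 mod 117 = 30, so (1083/117) = (30/117)
factor out 2^1: 30 = 2^1·15; with 117 mod 8 = 5, (2/117) = -1; sign now -1; continue with (15/117)
flip (15/117) -> (117/15): both odd, 15 mod 4 = 3, 117 mod 4 = 1, so the flip contributes +1; sign now -1
(117/15): 117 mod 15 = 12, so (117/15) = (12/15)
factor out 2^2: 12 = 2^2·3; with 15 mod 8 = 7, (2/15) = +1; sign now -1; continue with (3/15)
flip (3/15) -> (15/3): both odd, 3 mod 4 = 3, 15 mod 4 = 3, so the flip contributes -1; sign now +1
(15/3): 15 mod 3 = 0, so (15/3) = (0/3)
reached (0/3); gcd(a, n) > 1, so (0/3) = 0 and the symbol is 0

0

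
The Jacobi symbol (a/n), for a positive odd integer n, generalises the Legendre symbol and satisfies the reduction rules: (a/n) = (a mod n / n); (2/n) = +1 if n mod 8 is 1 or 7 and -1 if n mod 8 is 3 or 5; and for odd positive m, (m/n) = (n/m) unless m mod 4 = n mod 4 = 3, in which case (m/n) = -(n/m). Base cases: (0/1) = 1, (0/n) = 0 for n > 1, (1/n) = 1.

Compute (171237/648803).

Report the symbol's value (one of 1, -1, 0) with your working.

-1

flip (171237/648803) -> (648803/171237): both odd, 171237 mod 4 = 1, 648803 mod 4 = 3, so the flip contributes +1; sign now +1
(648803/171237): 648803 mod 171237 = 135092, so (648803/171237) = (135092/171237)
factor out 2^2: 135092 = 2^2·33773; with 171237 mod 8 = 5, (2/171237) = -1; sign now +1; continue with (33773/171237)
flip (33773/171237) -> (171237/33773): both odd, 33773 mod 4 = 1, 171237 mod 4 = 1, so the flip contributes +1; sign now +1
(171237/33773): 171237 mod 33773 = 2372, so (171237/33773) = (2372/33773)
factor out 2^2: 2372 = 2^2·593; with 33773 mod 8 = 5, (2/33773) = -1; sign now +1; continue with (593/33773)
flip (593/33773) -> (33773/593): both odd, 593 mod 4 = 1, 33773 mod 4 = 1, so the flip contributes +1; sign now +1
(33773/593): 33773 mod 593 = 565, so (33773/593) = (565/593)
flip (565/593) -> (593/565): both odd, 565 mod 4 = 1, 593 mod 4 = 1, so the flip contributes +1; sign now +1
(593/565): 593 mod 565 = 28, so (593/565) = (28/565)
factor out 2^2: 28 = 2^2·7; with 565 mod 8 = 5, (2/565) = -1; sign now +1; continue with (7/565)
flip (7/565) -> (565/7): both odd, 7 mod 4 = 3, 565 mod 4 = 1, so the flip contributes +1; sign now +1
(565/7): 565 mod 7 = 5, so (565/7) = (5/7)
flip (5/7) -> (7/5): both odd, 5 mod 4 = 1, 7 mod 4 = 3, so the flip contributes +1; sign now +1
(7/5): 7 mod 5 = 2, so (7/5) = (2/5)
factor out 2^1: 2 = 2^1·1; with 5 mod 8 = 5, (2/5) = -1; sign now -1; continue with (1/5)
reached (1/5) = 1, so the symbol is -1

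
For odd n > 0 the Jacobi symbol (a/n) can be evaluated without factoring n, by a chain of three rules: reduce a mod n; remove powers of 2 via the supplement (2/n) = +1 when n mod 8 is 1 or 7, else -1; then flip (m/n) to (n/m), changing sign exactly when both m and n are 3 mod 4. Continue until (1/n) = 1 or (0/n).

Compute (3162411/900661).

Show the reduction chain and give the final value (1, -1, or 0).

1

(3162411/900661): 3162411 mod 900661 = 460428, so (3162411/900661) = (460428/900661)
factor out 2^2: 460428 = 2^2·115107; with 900661 mod 8 = 5, (2/900661) = -1; sign now +1; continue with (115107/900661)
flip (115107/900661) -> (900661/115107): both odd, 115107 mod 4 = 3, 900661 mod 4 = 1, so the flip contributes +1; sign now +1
(900661/115107): 900661 mod 115107 = 94912, so (900661/115107) = (94912/115107)
factor out 2^6: 94912 = 2^6·1483; with 115107 mod 8 = 3, (2/115107) = -1; sign now +1; continue with (1483/115107)
flip (1483/115107) -> (115107/1483): both odd, 1483 mod 4 = 3, 115107 mod 4 = 3, so the flip contributes -1; sign now -1
(115107/1483): 115107 mod 1483 = 916, so (115107/1483) = (916/1483)
factor out 2^2: 916 = 2^2·229; with 1483 mod 8 = 3, (2/1483) = -1; sign now -1; continue with (229/1483)
flip (229/1483) -> (1483/229): both odd, 229 mod 4 = 1, 1483 mod 4 = 3, so the flip contributes +1; sign now -1
(1483/229): 1483 mod 229 = 109, so (1483/229) = (109/229)
flip (109/229) -> (229/109): both odd, 109 mod 4 = 1, 229 mod 4 = 1, so the flip contributes +1; sign now -1
(229/109): 229 mod 109 = 11, so (229/109) = (11/109)
flip (11/109) -> (109/11): both odd, 11 mod 4 = 3, 109 mod 4 = 1, so the flip contributes +1; sign now -1
(109/11): 109 mod 11 = 10, so (109/11) = (10/11)
factor out 2^1: 10 = 2^1·5; with 11 mod 8 = 3, (2/11) = -1; sign now +1; continue with (5/11)
flip (5/11) -> (11/5): both odd, 5 mod 4 = 1, 11 mod 4 = 3, so the flip contributes +1; sign now +1
(11/5): 11 mod 5 = 1, so (11/5) = (1/5)
reached (1/5) = 1, so the symbol is +1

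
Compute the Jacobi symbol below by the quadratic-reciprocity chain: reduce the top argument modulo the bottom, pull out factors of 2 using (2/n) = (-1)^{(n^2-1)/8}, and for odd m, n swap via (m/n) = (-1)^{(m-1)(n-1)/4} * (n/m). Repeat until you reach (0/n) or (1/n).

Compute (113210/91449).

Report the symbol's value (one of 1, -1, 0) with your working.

(113210/91449) = (21761/91449)   [reduce mod 91449]
reciprocity: (21761/91449) = +1·(91449/21761) since 21761 mod 4 = 1, 91449 mod 4 = 1; sign now +1
(91449/21761) = (4405/21761)   [reduce mod 21761]
reciprocity: (4405/21761) = +1·(21761/4405) since 4405 mod 4 = 1, 21761 mod 4 = 1; sign now +1
(21761/4405) = (4141/4405)   [reduce mod 4405]
reciprocity: (4141/4405) = +1·(4405/4141) since 4141 mod 4 = 1, 4405 mod 4 = 1; sign now +1
(4405/4141) = (264/4141)   [reduce mod 4141]
264 = 2^3·33; (2/4141) = -1 since 4141 mod 8 = 5, so (264/4141) = (-1)^3·(33/4141); sign now -1
reciprocity: (33/4141) = +1·(4141/33) since 33 mod 4 = 1, 4141 mod 4 = 1; sign now -1
(4141/33) = (16/33)   [reduce mod 33]
16 = 2^4·1; (2/33) = +1 since 33 mod 8 = 1, so (16/33) = (+1)^4·(1/33); sign now -1
(1/33) = 1; final value = sign = -1

-1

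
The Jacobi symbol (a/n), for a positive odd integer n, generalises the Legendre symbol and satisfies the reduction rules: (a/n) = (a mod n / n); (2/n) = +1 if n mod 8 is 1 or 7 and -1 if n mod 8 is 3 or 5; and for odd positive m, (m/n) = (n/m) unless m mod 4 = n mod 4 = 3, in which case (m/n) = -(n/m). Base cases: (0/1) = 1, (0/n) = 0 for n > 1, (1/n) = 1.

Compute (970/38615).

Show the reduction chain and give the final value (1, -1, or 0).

0

factor out 2^1: 970 = 2^1·485; with 38615 mod 8 = 7, (2/38615) = +1; sign now +1; continue with (485/38615)
flip (485/38615) -> (38615/485): both odd, 485 mod 4 = 1, 38615 mod 4 = 3, so the flip contributes +1; sign now +1
(38615/485): 38615 mod 485 = 300, so (38615/485) = (300/485)
factor out 2^2: 300 = 2^2·75; with 485 mod 8 = 5, (2/485) = -1; sign now +1; continue with (75/485)
flip (75/485) -> (485/75): both odd, 75 mod 4 = 3, 485 mod 4 = 1, so the flip contributes +1; sign now +1
(485/75): 485 mod 75 = 35, so (485/75) = (35/75)
flip (35/75) -> (75/35): both odd, 35 mod 4 = 3, 75 mod 4 = 3, so the flip contributes -1; sign now -1
(75/35): 75 mod 35 = 5, so (75/35) = (5/35)
flip (5/35) -> (35/5): both odd, 5 mod 4 = 1, 35 mod 4 = 3, so the flip contributes +1; sign now -1
(35/5): 35 mod 5 = 0, so (35/5) = (0/5)
reached (0/5); gcd(a, n) > 1, so (0/5) = 0 and the symbol is 0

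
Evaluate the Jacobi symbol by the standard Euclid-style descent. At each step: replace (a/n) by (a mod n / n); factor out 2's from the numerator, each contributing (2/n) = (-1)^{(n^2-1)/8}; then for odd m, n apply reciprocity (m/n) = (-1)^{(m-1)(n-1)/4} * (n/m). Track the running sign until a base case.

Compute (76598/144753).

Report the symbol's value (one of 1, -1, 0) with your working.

1

76598 = 2^1·38299; (2/144753) = +1 since 144753 mod 8 = 1, so (76598/144753) = (+1)^1·(38299/144753); sign now +1
reciprocity: (38299/144753) = +1·(144753/38299) since 38299 mod 4 = 3, 144753 mod 4 = 1; sign now +1
(144753/38299) = (29856/38299)   [reduce mod 38299]
29856 = 2^5·933; (2/38299) = -1 since 38299 mod 8 = 3, so (29856/38299) = (-1)^5·(933/38299); sign now -1
reciprocity: (933/38299) = +1·(38299/933) since 933 mod 4 = 1, 38299 mod 4 = 3; sign now -1
(38299/933) = (46/933)   [reduce mod 933]
46 = 2^1·23; (2/933) = -1 since 933 mod 8 = 5, so (46/933) = (-1)^1·(23/933); sign now +1
reciprocity: (23/933) = +1·(933/23) since 23 mod 4 = 3, 933 mod 4 = 1; sign now +1
(933/23) = (13/23)   [reduce mod 23]
reciprocity: (13/23) = +1·(23/13) since 13 mod 4 = 1, 23 mod 4 = 3; sign now +1
(23/13) = (10/13)   [reduce mod 13]
10 = 2^1·5; (2/13) = -1 since 13 mod 8 = 5, so (10/13) = (-1)^1·(5/13); sign now -1
reciprocity: (5/13) = +1·(13/5) since 5 mod 4 = 1, 13 mod 4 = 1; sign now -1
(13/5) = (3/5)   [reduce mod 5]
reciprocity: (3/5) = +1·(5/3) since 3 mod 4 = 3, 5 mod 4 = 1; sign now -1
(5/3) = (2/3)   [reduce mod 3]
2 = 2^1·1; (2/3) = -1 since 3 mod 8 = 3, so (2/3) = (-1)^1·(1/3); sign now +1
(1/3) = 1; final value = sign = +1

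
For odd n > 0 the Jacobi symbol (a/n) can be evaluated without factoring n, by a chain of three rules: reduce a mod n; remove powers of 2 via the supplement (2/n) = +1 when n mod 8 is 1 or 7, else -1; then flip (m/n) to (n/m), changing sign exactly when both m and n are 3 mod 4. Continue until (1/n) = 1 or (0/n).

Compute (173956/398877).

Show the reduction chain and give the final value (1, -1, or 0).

-1

173956 = 2^2·43489; (2/398877) = -1 since 398877 mod 8 = 5, so (173956/398877) = (-1)^2·(43489/398877); sign now +1
reciprocity: (43489/398877) = +1·(398877/43489) since 43489 mod 4 = 1, 398877 mod 4 = 1; sign now +1
(398877/43489) = (7476/43489)   [reduce mod 43489]
7476 = 2^2·1869; (2/43489) = +1 since 43489 mod 8 = 1, so (7476/43489) = (+1)^2·(1869/43489); sign now +1
reciprocity: (1869/43489) = +1·(43489/1869) since 1869 mod 4 = 1, 43489 mod 4 = 1; sign now +1
(43489/1869) = (502/1869)   [reduce mod 1869]
502 = 2^1·251; (2/1869) = -1 since 1869 mod 8 = 5, so (502/1869) = (-1)^1·(251/1869); sign now -1
reciprocity: (251/1869) = +1·(1869/251) since 251 mod 4 = 3, 1869 mod 4 = 1; sign now -1
(1869/251) = (112/251)   [reduce mod 251]
112 = 2^4·7; (2/251) = -1 since 251 mod 8 = 3, so (112/251) = (-1)^4·(7/251); sign now -1
reciprocity: (7/251) = -1·(251/7) since 7 mod 4 = 3, 251 mod 4 = 3; sign now +1
(251/7) = (6/7)   [reduce mod 7]
6 = 2^1·3; (2/7) = +1 since 7 mod 8 = 7, so (6/7) = (+1)^1·(3/7); sign now +1
reciprocity: (3/7) = -1·(7/3) since 3 mod 4 = 3, 7 mod 4 = 3; sign now -1
(7/3) = (1/3)   [reduce mod 3]
(1/3) = 1; final value = sign = -1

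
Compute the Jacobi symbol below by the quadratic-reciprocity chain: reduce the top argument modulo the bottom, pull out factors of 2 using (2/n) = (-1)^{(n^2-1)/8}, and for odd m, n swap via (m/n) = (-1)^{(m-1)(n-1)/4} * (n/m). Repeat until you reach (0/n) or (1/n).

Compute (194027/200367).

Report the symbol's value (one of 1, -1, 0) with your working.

1

reciprocity: (194027/200367) = -1·(200367/194027) since 194027 mod 4 = 3, 200367 mod 4 = 3; sign now -1
(200367/194027) = (6340/194027)   [reduce mod 194027]
6340 = 2^2·1585; (2/194027) = -1 since 194027 mod 8 = 3, so (6340/194027) = (-1)^2·(1585/194027); sign now -1
reciprocity: (1585/194027) = +1·(194027/1585) since 1585 mod 4 = 1, 194027 mod 4 = 3; sign now -1
(194027/1585) = (657/1585)   [reduce mod 1585]
reciprocity: (657/1585) = +1·(1585/657) since 657 mod 4 = 1, 1585 mod 4 = 1; sign now -1
(1585/657) = (271/657)   [reduce mod 657]
reciprocity: (271/657) = +1·(657/271) since 271 mod 4 = 3, 657 mod 4 = 1; sign now -1
(657/271) = (115/271)   [reduce mod 271]
reciprocity: (115/271) = -1·(271/115) since 115 mod 4 = 3, 271 mod 4 = 3; sign now +1
(271/115) = (41/115)   [reduce mod 115]
reciprocity: (41/115) = +1·(115/41) since 41 mod 4 = 1, 115 mod 4 = 3; sign now +1
(115/41) = (33/41)   [reduce mod 41]
reciprocity: (33/41) = +1·(41/33) since 33 mod 4 = 1, 41 mod 4 = 1; sign now +1
(41/33) = (8/33)   [reduce mod 33]
8 = 2^3·1; (2/33) = +1 since 33 mod 8 = 1, so (8/33) = (+1)^3·(1/33); sign now +1
(1/33) = 1; final value = sign = +1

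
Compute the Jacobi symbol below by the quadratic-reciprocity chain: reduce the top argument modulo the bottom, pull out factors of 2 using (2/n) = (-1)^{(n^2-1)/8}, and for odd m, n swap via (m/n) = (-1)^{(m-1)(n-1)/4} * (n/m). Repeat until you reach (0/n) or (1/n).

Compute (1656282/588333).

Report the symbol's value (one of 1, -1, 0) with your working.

0

(1656282/588333) = (479616/588333)   [reduce mod 588333]
479616 = 2^7·3747; (2/588333) = -1 since 588333 mod 8 = 5, so (479616/588333) = (-1)^7·(3747/588333); sign now -1
reciprocity: (3747/588333) = +1·(588333/3747) since 3747 mod 4 = 3, 588333 mod 4 = 1; sign now -1
(588333/3747) = (54/3747)   [reduce mod 3747]
54 = 2^1·27; (2/3747) = -1 since 3747 mod 8 = 3, so (54/3747) = (-1)^1·(27/3747); sign now +1
reciprocity: (27/3747) = -1·(3747/27) since 27 mod 4 = 3, 3747 mod 4 = 3; sign now -1
(3747/27) = (21/27)   [reduce mod 27]
reciprocity: (21/27) = +1·(27/21) since 21 mod 4 = 1, 27 mod 4 = 3; sign now -1
(27/21) = (6/21)   [reduce mod 21]
6 = 2^1·3; (2/21) = -1 since 21 mod 8 = 5, so (6/21) = (-1)^1·(3/21); sign now +1
reciprocity: (3/21) = +1·(21/3) since 3 mod 4 = 3, 21 mod 4 = 1; sign now +1
(21/3) = (0/3)   [reduce mod 3]
(0/3) = 0   [gcd(a, n) > 1]; final value = 0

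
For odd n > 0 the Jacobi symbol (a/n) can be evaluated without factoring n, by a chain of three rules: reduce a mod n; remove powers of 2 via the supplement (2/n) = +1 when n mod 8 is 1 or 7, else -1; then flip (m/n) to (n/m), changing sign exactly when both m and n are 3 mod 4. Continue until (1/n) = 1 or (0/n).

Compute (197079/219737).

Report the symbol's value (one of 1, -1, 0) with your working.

1

reciprocity: (197079/219737) = +1·(219737/197079) since 197079 mod 4 = 3, 219737 mod 4 = 1; sign now +1
(219737/197079) = (22658/197079)   [reduce mod 197079]
22658 = 2^1·11329; (2/197079) = +1 since 197079 mod 8 = 7, so (22658/197079) = (+1)^1·(11329/197079); sign now +1
reciprocity: (11329/197079) = +1·(197079/11329) since 11329 mod 4 = 1, 197079 mod 4 = 3; sign now +1
(197079/11329) = (4486/11329)   [reduce mod 11329]
4486 = 2^1·2243; (2/11329) = +1 since 11329 mod 8 = 1, so (4486/11329) = (+1)^1·(2243/11329); sign now +1
reciprocity: (2243/11329) = +1·(11329/2243) since 2243 mod 4 = 3, 11329 mod 4 = 1; sign now +1
(11329/2243) = (114/2243)   [reduce mod 2243]
114 = 2^1·57; (2/2243) = -1 since 2243 mod 8 = 3, so (114/2243) = (-1)^1·(57/2243); sign now -1
reciprocity: (57/2243) = +1·(2243/57) since 57 mod 4 = 1, 2243 mod 4 = 3; sign now -1
(2243/57) = (20/57)   [reduce mod 57]
20 = 2^2·5; (2/57) = +1 since 57 mod 8 = 1, so (20/57) = (+1)^2·(5/57); sign now -1
reciprocity: (5/57) = +1·(57/5) since 5 mod 4 = 1, 57 mod 4 = 1; sign now -1
(57/5) = (2/5)   [reduce mod 5]
2 = 2^1·1; (2/5) = -1 since 5 mod 8 = 5, so (2/5) = (-1)^1·(1/5); sign now +1
(1/5) = 1; final value = sign = +1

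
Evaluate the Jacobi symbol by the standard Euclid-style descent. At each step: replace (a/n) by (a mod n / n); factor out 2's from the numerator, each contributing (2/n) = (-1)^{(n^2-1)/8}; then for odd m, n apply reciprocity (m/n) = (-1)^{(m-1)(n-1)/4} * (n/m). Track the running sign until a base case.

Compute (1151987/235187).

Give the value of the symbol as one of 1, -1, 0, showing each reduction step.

(1151987/235187) = (211239/235187)   [reduce mod 235187]
reciprocity: (211239/235187) = -1·(235187/211239) since 211239 mod 4 = 3, 235187 mod 4 = 3; sign now -1
(235187/211239) = (23948/211239)   [reduce mod 211239]
23948 = 2^2·5987; (2/211239) = +1 since 211239 mod 8 = 7, so (23948/211239) = (+1)^2·(5987/211239); sign now -1
reciprocity: (5987/211239) = -1·(211239/5987) since 5987 mod 4 = 3, 211239 mod 4 = 3; sign now +1
(211239/5987) = (1694/5987)   [reduce mod 5987]
1694 = 2^1·847; (2/5987) = -1 since 5987 mod 8 = 3, so (1694/5987) = (-1)^1·(847/5987); sign now -1
reciprocity: (847/5987) = -1·(5987/847) since 847 mod 4 = 3, 5987 mod 4 = 3; sign now +1
(5987/847) = (58/847)   [reduce mod 847]
58 = 2^1·29; (2/847) = +1 since 847 mod 8 = 7, so (58/847) = (+1)^1·(29/847); sign now +1
reciprocity: (29/847) = +1·(847/29) since 29 mod 4 = 1, 847 mod 4 = 3; sign now +1
(847/29) = (6/29)   [reduce mod 29]
6 = 2^1·3; (2/29) = -1 since 29 mod 8 = 5, so (6/29) = (-1)^1·(3/29); sign now -1
reciprocity: (3/29) = +1·(29/3) since 3 mod 4 = 3, 29 mod 4 = 1; sign now -1
(29/3) = (2/3)   [reduce mod 3]
2 = 2^1·1; (2/3) = -1 since 3 mod 8 = 3, so (2/3) = (-1)^1·(1/3); sign now +1
(1/3) = 1; final value = sign = +1

1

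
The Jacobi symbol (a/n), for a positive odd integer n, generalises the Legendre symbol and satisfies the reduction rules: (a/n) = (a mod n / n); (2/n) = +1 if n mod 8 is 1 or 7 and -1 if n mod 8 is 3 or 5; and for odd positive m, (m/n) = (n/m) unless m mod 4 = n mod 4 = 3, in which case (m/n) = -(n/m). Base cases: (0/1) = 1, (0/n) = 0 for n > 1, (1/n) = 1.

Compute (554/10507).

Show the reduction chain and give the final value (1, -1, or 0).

-1

factor out 2^1: 554 = 2^1·277; with 10507 mod 8 = 3, (2/10507) = -1; sign now -1; continue with (277/10507)
flip (277/10507) -> (10507/277): both odd, 277 mod 4 = 1, 10507 mod 4 = 3, so the flip contributes +1; sign now -1
(10507/277): 10507 mod 277 = 258, so (10507/277) = (258/277)
factor out 2^1: 258 = 2^1·129; with 277 mod 8 = 5, (2/277) = -1; sign now +1; continue with (129/277)
flip (129/277) -> (277/129): both odd, 129 mod 4 = 1, 277 mod 4 = 1, so the flip contributes +1; sign now +1
(277/129): 277 mod 129 = 19, so (277/129) = (19/129)
flip (19/129) -> (129/19): both odd, 19 mod 4 = 3, 129 mod 4 = 1, so the flip contributes +1; sign now +1
(129/19): 129 mod 19 = 15, so (129/19) = (15/19)
flip (15/19) -> (19/15): both odd, 15 mod 4 = 3, 19 mod 4 = 3, so the flip contributes -1; sign now -1
(19/15): 19 mod 15 = 4, so (19/15) = (4/15)
factor out 2^2: 4 = 2^2·1; with 15 mod 8 = 7, (2/15) = +1; sign now -1; continue with (1/15)
reached (1/15) = 1, so the symbol is -1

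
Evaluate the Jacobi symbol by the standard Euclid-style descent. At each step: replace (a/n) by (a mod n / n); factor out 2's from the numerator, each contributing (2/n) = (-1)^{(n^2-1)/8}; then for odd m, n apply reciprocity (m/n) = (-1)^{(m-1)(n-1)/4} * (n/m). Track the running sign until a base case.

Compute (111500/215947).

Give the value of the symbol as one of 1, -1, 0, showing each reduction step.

factor out 2^2: 111500 = 2^2·27875; with 215947 mod 8 = 3, (2/215947) = -1; sign now +1; continue with (27875/215947)
flip (27875/215947) -> (215947/27875): both odd, 27875 mod 4 = 3, 215947 mod 4 = 3, so the flip contributes -1; sign now -1
(215947/27875): 215947 mod 27875 = 20822, so (215947/27875) = (20822/27875)
factor out 2^1: 20822 = 2^1·10411; with 27875 mod 8 = 3, (2/27875) = -1; sign now +1; continue with (10411/27875)
flip (10411/27875) -> (27875/10411): both odd, 10411 mod 4 = 3, 27875 mod 4 = 3, so the flip contributes -1; sign now -1
(27875/10411): 27875 mod 10411 = 7053, so (27875/10411) = (7053/10411)
flip (7053/10411) -> (10411/7053): both odd, 7053 mod 4 = 1, 10411 mod 4 = 3, so the flip contributes +1; sign now -1
(10411/7053): 10411 mod 7053 = 3358, so (10411/7053) = (3358/7053)
factor out 2^1: 3358 = 2^1·1679; with 7053 mod 8 = 5, (2/7053) = -1; sign now +1; continue with (1679/7053)
flip (1679/7053) -> (7053/1679): both odd, 1679 mod 4 = 3, 7053 mod 4 = 1, so the flip contributes +1; sign now +1
(7053/1679): 7053 mod 1679 = 337, so (7053/1679) = (337/1679)
flip (337/1679) -> (1679/337): both odd, 337 mod 4 = 1, 1679 mod 4 = 3, so the flip contributes +1; sign now +1
(1679/337): 1679 mod 337 = 331, so (1679/337) = (331/337)
flip (331/337) -> (337/331): both odd, 331 mod 4 = 3, 337 mod 4 = 1, so the flip contributes +1; sign now +1
(337/331): 337 mod 331 = 6, so (337/331) = (6/331)
factor out 2^1: 6 = 2^1·3; with 331 mod 8 = 3, (2/331) = -1; sign now -1; continue with (3/331)
flip (3/331) -> (331/3): both odd, 3 mod 4 = 3, 331 mod 4 = 3, so the flip contributes -1; sign now +1
(331/3): 331 mod 3 = 1, so (331/3) = (1/3)
reached (1/3) = 1, so the symbol is +1

1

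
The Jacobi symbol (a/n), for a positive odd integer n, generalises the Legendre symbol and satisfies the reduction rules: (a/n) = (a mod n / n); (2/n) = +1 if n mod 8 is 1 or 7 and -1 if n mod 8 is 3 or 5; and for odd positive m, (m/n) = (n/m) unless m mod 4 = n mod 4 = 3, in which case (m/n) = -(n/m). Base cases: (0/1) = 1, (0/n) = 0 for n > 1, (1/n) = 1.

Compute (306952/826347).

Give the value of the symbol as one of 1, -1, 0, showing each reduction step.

factor out 2^3: 306952 = 2^3·38369; with 826347 mod 8 = 3, (2/826347) = -1; sign now -1; continue with (38369/826347)
flip (38369/826347) -> (826347/38369): both odd, 38369 mod 4 = 1, 826347 mod 4 = 3, so the flip contributes +1; sign now -1
(826347/38369): 826347 mod 38369 = 20598, so (826347/38369) = (20598/38369)
factor out 2^1: 20598 = 2^1·10299; with 38369 mod 8 = 1, (2/38369) = +1; sign now -1; continue with (10299/38369)
flip (10299/38369) -> (38369/10299): both odd, 10299 mod 4 = 3, 38369 mod 4 = 1, so the flip contributes +1; sign now -1
(38369/10299): 38369 mod 10299 = 7472, so (38369/10299) = (7472/10299)
factor out 2^4: 7472 = 2^4·467; with 10299 mod 8 = 3, (2/10299) = -1; sign now -1; continue with (467/10299)
flip (467/10299) -> (10299/467): both odd, 467 mod 4 = 3, 10299 mod 4 = 3, so the flip contributes -1; sign now +1
(10299/467): 10299 mod 467 = 25, so (10299/467) = (25/467)
flip (25/467) -> (467/25): both odd, 25 mod 4 = 1, 467 mod 4 = 3, so the flip contributes +1; sign now +1
(467/25): 467 mod 25 = 17, so (467/25) = (17/25)
flip (17/25) -> (25/17): both odd, 17 mod 4 = 1, 25 mod 4 = 1, so the flip contributes +1; sign now +1
(25/17): 25 mod 17 = 8, so (25/17) = (8/17)
factor out 2^3: 8 = 2^3·1; with 17 mod 8 = 1, (2/17) = +1; sign now +1; continue with (1/17)
reached (1/17) = 1, so the symbol is +1

1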